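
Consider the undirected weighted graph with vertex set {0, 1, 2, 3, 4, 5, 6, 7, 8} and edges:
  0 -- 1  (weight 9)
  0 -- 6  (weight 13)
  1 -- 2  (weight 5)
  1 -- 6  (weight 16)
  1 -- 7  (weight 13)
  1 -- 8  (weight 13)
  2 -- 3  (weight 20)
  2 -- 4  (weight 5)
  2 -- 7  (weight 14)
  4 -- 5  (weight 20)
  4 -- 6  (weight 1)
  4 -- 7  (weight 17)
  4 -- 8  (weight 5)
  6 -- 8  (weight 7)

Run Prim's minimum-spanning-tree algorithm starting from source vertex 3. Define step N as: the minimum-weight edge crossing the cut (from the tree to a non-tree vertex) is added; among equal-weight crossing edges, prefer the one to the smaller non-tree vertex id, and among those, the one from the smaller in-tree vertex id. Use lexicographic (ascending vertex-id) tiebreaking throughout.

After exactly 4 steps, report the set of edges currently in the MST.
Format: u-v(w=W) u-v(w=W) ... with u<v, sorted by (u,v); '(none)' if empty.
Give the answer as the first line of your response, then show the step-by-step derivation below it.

1-2(w=5) 2-3(w=20) 2-4(w=5) 4-6(w=1)

step 1: add edge 2-3 (w=20); MST = {2-3(w=20)}
step 2: add edge 1-2 (w=5); MST = {1-2(w=5) 2-3(w=20)}
step 3: add edge 2-4 (w=5); MST = {1-2(w=5) 2-3(w=20) 2-4(w=5)}
step 4: add edge 4-6 (w=1); MST = {1-2(w=5) 2-3(w=20) 2-4(w=5) 4-6(w=1)}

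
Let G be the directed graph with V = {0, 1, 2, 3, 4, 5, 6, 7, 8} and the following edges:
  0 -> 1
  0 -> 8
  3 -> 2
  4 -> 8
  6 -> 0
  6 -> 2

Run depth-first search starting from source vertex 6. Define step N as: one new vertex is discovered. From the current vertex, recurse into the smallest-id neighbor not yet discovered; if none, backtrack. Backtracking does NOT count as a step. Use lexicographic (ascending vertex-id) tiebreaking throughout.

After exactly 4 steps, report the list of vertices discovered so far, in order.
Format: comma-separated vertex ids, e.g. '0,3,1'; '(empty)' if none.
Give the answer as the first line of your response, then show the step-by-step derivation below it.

6,0,1,8

step 1: discover 6; path=6; order=6
step 2: discover 0; path=6>0; order=6,0
step 3: discover 1; path=6>0>1; order=6,0,1
step 4: discover 8; path=6>0>8; order=6,0,1,8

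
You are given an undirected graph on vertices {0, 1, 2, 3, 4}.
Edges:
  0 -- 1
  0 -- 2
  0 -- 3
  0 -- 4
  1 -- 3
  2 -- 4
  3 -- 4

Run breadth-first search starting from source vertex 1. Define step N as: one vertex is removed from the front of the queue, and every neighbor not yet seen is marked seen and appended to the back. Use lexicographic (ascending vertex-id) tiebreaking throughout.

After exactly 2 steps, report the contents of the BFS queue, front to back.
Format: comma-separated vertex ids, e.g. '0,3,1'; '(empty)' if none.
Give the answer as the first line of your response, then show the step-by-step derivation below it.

3,2,4

step 1: dequeue 1; queue=[0,3]; order=1
step 2: dequeue 0; queue=[3,2,4]; order=1,0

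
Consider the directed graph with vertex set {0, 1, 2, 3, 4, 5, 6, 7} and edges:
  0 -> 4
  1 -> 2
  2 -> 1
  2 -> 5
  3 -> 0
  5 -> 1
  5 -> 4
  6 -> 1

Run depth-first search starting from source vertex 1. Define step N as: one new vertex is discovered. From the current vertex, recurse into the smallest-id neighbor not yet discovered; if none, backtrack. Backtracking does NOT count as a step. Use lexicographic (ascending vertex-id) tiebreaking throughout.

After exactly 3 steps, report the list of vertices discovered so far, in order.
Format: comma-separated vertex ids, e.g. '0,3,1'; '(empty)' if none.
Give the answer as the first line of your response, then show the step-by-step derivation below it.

1,2,5

step 1: discover 1; path=1; order=1
step 2: discover 2; path=1>2; order=1,2
step 3: discover 5; path=1>2>5; order=1,2,5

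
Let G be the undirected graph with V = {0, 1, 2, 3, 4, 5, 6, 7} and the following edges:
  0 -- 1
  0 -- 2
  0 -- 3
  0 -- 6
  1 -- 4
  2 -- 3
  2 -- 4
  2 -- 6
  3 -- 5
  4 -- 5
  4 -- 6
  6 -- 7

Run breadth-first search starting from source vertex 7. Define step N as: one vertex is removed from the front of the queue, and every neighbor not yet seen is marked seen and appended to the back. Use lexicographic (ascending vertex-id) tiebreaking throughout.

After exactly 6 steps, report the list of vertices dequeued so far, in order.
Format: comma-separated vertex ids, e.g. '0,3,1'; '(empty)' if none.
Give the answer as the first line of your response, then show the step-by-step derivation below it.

7,6,0,2,4,1

step 1: dequeue 7; queue=[6]; order=7
step 2: dequeue 6; queue=[0,2,4]; order=7,6
step 3: dequeue 0; queue=[2,4,1,3]; order=7,6,0
step 4: dequeue 2; queue=[4,1,3]; order=7,6,0,2
step 5: dequeue 4; queue=[1,3,5]; order=7,6,0,2,4
step 6: dequeue 1; queue=[3,5]; order=7,6,0,2,4,1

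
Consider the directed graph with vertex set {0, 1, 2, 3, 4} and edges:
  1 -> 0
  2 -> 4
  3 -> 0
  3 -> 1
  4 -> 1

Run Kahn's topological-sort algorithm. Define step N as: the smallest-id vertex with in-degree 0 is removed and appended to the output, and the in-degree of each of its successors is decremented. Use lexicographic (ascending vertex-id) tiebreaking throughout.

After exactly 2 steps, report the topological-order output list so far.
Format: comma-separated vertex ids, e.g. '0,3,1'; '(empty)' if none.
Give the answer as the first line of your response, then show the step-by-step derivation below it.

2,3

step 1: output 2; order=[2]; indeg=(2,2,0,0,0)
step 2: output 3; order=[2,3]; indeg=(1,1,0,0,0)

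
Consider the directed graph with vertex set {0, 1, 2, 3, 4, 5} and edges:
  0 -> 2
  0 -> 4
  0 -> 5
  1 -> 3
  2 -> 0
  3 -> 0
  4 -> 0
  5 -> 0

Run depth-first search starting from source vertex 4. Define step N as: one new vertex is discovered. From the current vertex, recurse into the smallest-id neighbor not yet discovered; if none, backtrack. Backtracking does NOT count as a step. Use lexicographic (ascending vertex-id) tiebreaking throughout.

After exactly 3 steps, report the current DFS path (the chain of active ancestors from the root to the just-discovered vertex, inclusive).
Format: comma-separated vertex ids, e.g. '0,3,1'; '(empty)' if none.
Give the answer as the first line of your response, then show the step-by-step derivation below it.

4,0,2

step 1: discover 4; path=4; order=4
step 2: discover 0; path=4>0; order=4,0
step 3: discover 2; path=4>0>2; order=4,0,2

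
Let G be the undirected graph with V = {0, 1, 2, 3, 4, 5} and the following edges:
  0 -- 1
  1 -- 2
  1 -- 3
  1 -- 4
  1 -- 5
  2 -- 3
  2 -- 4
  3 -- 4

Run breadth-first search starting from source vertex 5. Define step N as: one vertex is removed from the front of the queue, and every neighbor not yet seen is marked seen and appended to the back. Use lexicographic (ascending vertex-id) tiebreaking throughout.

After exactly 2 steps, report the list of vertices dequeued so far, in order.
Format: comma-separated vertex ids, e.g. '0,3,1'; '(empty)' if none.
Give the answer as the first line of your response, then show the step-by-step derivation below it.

5,1

step 1: dequeue 5; queue=[1]; order=5
step 2: dequeue 1; queue=[0,2,3,4]; order=5,1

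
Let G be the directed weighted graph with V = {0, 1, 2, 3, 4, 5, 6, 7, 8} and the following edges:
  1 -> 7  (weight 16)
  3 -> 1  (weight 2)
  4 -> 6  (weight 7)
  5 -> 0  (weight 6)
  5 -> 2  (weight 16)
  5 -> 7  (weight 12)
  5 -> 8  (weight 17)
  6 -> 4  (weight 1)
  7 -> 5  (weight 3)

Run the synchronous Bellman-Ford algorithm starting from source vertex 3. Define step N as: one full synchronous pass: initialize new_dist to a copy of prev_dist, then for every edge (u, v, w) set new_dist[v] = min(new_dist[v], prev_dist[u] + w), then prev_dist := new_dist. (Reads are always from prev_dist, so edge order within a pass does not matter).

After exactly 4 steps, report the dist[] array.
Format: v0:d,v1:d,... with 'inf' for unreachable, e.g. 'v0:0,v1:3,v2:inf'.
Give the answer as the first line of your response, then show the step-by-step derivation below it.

v0:27,v1:2,v2:37,v3:0,v4:inf,v5:21,v6:inf,v7:18,v8:38

step 1: dist = v0:inf,v1:2,v2:inf,v3:0,v4:inf,v5:inf,v6:inf,v7:inf,v8:inf
step 2: dist = v0:inf,v1:2,v2:inf,v3:0,v4:inf,v5:inf,v6:inf,v7:18,v8:inf
step 3: dist = v0:inf,v1:2,v2:inf,v3:0,v4:inf,v5:21,v6:inf,v7:18,v8:inf
step 4: dist = v0:27,v1:2,v2:37,v3:0,v4:inf,v5:21,v6:inf,v7:18,v8:38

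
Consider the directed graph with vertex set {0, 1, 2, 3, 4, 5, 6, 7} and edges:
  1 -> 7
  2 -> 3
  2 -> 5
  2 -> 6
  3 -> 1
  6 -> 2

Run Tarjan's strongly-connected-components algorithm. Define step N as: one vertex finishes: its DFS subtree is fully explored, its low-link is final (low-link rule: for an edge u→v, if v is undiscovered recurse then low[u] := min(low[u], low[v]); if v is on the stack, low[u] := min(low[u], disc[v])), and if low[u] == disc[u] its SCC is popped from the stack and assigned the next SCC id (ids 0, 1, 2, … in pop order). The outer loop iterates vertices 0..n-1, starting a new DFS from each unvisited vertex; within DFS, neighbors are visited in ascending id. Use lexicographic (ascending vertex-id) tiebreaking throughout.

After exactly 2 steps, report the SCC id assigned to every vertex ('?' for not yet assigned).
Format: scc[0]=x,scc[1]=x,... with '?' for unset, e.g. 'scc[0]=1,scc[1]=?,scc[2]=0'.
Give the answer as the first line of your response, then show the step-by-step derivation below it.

scc[0]=0,scc[1]=?,scc[2]=?,scc[3]=?,scc[4]=?,scc[5]=?,scc[6]=?,scc[7]=1

step 1: low=(low[0]=0,low[1]=?,low[2]=?,low[3]=?,low[4]=?,low[5]=?,low[6]=?,low[7]=?); scc=(scc[0]=0,scc[1]=?,scc[2]=?,scc[3]=?,scc[4]=?,scc[5]=?,scc[6]=?,scc[7]=?)
step 2: low=(low[0]=0,low[1]=1,low[2]=?,low[3]=?,low[4]=?,low[5]=?,low[6]=?,low[7]=2); scc=(scc[0]=0,scc[1]=?,scc[2]=?,scc[3]=?,scc[4]=?,scc[5]=?,scc[6]=?,scc[7]=1)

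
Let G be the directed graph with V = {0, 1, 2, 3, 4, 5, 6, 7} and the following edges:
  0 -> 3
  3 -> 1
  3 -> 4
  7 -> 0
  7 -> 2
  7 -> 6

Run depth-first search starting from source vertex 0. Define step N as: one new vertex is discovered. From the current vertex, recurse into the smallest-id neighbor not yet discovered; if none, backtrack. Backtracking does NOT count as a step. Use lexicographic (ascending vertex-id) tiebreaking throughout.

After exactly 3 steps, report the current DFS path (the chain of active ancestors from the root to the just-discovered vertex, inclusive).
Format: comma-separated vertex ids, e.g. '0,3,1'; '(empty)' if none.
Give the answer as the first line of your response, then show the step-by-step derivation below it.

0,3,1

step 1: discover 0; path=0; order=0
step 2: discover 3; path=0>3; order=0,3
step 3: discover 1; path=0>3>1; order=0,3,1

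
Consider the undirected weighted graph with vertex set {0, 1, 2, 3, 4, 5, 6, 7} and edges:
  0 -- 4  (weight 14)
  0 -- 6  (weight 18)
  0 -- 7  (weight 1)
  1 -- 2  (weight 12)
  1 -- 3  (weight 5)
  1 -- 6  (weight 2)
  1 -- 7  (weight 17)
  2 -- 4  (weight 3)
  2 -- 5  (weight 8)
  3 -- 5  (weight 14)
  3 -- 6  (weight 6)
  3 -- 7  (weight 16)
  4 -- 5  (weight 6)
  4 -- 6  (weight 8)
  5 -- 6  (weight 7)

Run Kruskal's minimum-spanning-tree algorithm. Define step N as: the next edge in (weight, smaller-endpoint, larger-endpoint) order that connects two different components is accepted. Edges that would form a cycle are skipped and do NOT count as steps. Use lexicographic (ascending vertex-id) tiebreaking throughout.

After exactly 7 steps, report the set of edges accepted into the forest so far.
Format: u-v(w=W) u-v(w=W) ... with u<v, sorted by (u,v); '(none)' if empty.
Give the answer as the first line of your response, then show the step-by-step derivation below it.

0-4(w=14) 0-7(w=1) 1-3(w=5) 1-6(w=2) 2-4(w=3) 4-5(w=6) 5-6(w=7)

step 1: add edge 0-7 (w=1); MST = {0-7(w=1)}
step 2: add edge 1-6 (w=2); MST = {0-7(w=1) 1-6(w=2)}
step 3: add edge 2-4 (w=3); MST = {0-7(w=1) 1-6(w=2) 2-4(w=3)}
step 4: add edge 1-3 (w=5); MST = {0-7(w=1) 1-3(w=5) 1-6(w=2) 2-4(w=3)}
step 5: add edge 4-5 (w=6); MST = {0-7(w=1) 1-3(w=5) 1-6(w=2) 2-4(w=3) 4-5(w=6)}
step 6: add edge 5-6 (w=7); MST = {0-7(w=1) 1-3(w=5) 1-6(w=2) 2-4(w=3) 4-5(w=6) 5-6(w=7)}
step 7: add edge 0-4 (w=14); MST = {0-4(w=14) 0-7(w=1) 1-3(w=5) 1-6(w=2) 2-4(w=3) 4-5(w=6) 5-6(w=7)}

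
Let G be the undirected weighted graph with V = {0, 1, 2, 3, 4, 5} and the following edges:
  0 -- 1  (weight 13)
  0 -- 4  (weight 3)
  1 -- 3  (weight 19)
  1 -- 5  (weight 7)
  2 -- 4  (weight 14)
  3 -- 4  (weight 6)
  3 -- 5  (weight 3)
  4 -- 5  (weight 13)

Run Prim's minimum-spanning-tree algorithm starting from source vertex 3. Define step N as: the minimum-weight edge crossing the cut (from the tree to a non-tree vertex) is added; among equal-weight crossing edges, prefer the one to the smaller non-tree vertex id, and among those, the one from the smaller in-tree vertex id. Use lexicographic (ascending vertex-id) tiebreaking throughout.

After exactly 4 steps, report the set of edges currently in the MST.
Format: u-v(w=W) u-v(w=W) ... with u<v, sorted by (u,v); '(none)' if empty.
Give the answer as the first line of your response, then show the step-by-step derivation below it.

0-4(w=3) 1-5(w=7) 3-4(w=6) 3-5(w=3)

step 1: add edge 3-5 (w=3); MST = {3-5(w=3)}
step 2: add edge 3-4 (w=6); MST = {3-4(w=6) 3-5(w=3)}
step 3: add edge 0-4 (w=3); MST = {0-4(w=3) 3-4(w=6) 3-5(w=3)}
step 4: add edge 1-5 (w=7); MST = {0-4(w=3) 1-5(w=7) 3-4(w=6) 3-5(w=3)}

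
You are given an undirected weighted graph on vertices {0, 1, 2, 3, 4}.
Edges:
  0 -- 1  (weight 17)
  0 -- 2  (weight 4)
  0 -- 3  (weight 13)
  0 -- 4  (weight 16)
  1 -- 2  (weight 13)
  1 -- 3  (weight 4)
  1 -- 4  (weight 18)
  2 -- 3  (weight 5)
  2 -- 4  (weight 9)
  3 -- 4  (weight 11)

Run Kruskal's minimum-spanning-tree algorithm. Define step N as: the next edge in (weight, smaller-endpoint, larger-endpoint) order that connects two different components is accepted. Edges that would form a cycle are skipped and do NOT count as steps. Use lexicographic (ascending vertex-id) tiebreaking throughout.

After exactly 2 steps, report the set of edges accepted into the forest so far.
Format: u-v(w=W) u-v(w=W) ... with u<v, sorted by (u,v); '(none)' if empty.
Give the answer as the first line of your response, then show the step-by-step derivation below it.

0-2(w=4) 1-3(w=4)

step 1: add edge 0-2 (w=4); MST = {0-2(w=4)}
step 2: add edge 1-3 (w=4); MST = {0-2(w=4) 1-3(w=4)}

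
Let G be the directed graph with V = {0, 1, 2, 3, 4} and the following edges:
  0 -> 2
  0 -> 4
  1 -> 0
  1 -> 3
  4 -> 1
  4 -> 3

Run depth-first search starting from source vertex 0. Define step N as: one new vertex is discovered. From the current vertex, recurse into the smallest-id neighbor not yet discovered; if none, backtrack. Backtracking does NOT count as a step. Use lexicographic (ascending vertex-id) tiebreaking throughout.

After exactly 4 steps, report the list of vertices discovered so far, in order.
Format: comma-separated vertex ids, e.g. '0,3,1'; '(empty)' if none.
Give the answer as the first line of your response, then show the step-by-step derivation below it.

0,2,4,1

step 1: discover 0; path=0; order=0
step 2: discover 2; path=0>2; order=0,2
step 3: discover 4; path=0>4; order=0,2,4
step 4: discover 1; path=0>4>1; order=0,2,4,1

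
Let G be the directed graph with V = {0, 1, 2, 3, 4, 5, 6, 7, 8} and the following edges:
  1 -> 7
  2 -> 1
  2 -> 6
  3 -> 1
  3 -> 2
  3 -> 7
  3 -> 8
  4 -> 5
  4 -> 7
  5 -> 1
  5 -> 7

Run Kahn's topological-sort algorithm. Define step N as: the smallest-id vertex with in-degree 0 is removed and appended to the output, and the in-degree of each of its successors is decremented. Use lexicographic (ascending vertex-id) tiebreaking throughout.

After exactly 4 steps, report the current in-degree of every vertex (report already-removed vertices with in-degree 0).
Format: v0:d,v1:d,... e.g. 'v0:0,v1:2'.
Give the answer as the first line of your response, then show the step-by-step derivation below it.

v0:0,v1:1,v2:0,v3:0,v4:0,v5:0,v6:0,v7:2,v8:0

step 1: output 0; order=[0]; indeg=(0,3,1,0,0,1,1,4,1)
step 2: output 3; order=[0,3]; indeg=(0,2,0,0,0,1,1,3,0)
step 3: output 2; order=[0,3,2]; indeg=(0,1,0,0,0,1,0,3,0)
step 4: output 4; order=[0,3,2,4]; indeg=(0,1,0,0,0,0,0,2,0)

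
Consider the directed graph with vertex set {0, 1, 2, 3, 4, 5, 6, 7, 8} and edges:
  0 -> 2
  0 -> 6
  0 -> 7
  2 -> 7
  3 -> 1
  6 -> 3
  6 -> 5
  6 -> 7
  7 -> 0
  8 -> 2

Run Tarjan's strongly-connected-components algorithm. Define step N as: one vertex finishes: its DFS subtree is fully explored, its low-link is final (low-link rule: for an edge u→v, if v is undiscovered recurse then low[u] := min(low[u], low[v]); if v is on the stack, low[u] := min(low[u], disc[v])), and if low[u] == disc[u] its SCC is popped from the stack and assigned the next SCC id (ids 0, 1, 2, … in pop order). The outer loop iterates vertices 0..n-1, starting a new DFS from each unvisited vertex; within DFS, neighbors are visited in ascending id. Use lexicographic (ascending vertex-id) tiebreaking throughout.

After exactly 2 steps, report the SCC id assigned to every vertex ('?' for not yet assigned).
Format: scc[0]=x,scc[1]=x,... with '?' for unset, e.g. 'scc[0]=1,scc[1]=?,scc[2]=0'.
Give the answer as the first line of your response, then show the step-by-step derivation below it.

scc[0]=?,scc[1]=?,scc[2]=?,scc[3]=?,scc[4]=?,scc[5]=?,scc[6]=?,scc[7]=?,scc[8]=?

step 1: low=(low[0]=0,low[1]=?,low[2]=1,low[3]=?,low[4]=?,low[5]=?,low[6]=?,low[7]=0,low[8]=?); scc=(scc[0]=?,scc[1]=?,scc[2]=?,scc[3]=?,scc[4]=?,scc[5]=?,scc[6]=?,scc[7]=?,scc[8]=?)
step 2: low=(low[0]=0,low[1]=?,low[2]=0,low[3]=?,low[4]=?,low[5]=?,low[6]=?,low[7]=0,low[8]=?); scc=(scc[0]=?,scc[1]=?,scc[2]=?,scc[3]=?,scc[4]=?,scc[5]=?,scc[6]=?,scc[7]=?,scc[8]=?)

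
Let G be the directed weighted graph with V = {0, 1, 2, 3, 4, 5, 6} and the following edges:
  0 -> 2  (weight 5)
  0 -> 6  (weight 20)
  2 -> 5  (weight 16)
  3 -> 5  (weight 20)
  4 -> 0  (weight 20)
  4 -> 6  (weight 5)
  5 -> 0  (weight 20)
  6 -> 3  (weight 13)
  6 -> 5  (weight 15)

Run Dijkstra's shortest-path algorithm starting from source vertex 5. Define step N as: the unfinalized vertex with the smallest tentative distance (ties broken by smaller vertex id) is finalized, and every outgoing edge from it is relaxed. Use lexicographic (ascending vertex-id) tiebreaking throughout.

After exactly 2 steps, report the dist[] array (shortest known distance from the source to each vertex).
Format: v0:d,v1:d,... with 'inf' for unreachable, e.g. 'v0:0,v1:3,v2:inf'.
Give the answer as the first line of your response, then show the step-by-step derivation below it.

v0:20,v1:inf,v2:25,v3:inf,v4:inf,v5:0,v6:40

step 1: dist = v0:20,v1:inf,v2:inf,v3:inf,v4:inf,v5:0,v6:inf
step 2: dist = v0:20,v1:inf,v2:25,v3:inf,v4:inf,v5:0,v6:40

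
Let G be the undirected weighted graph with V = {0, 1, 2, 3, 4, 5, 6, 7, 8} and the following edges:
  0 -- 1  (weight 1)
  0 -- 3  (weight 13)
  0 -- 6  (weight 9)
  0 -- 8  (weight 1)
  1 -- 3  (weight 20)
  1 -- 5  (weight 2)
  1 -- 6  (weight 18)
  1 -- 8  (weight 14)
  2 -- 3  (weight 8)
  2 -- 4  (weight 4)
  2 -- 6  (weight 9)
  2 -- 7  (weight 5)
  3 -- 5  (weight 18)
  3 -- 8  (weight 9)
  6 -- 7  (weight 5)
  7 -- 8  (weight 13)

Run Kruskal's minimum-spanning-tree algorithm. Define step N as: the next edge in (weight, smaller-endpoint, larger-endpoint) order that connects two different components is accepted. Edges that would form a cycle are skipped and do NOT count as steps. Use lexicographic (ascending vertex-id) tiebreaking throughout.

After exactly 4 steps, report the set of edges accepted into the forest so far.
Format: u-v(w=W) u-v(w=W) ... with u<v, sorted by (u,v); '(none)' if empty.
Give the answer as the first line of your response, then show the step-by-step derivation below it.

0-1(w=1) 0-8(w=1) 1-5(w=2) 2-4(w=4)

step 1: add edge 0-1 (w=1); MST = {0-1(w=1)}
step 2: add edge 0-8 (w=1); MST = {0-1(w=1) 0-8(w=1)}
step 3: add edge 1-5 (w=2); MST = {0-1(w=1) 0-8(w=1) 1-5(w=2)}
step 4: add edge 2-4 (w=4); MST = {0-1(w=1) 0-8(w=1) 1-5(w=2) 2-4(w=4)}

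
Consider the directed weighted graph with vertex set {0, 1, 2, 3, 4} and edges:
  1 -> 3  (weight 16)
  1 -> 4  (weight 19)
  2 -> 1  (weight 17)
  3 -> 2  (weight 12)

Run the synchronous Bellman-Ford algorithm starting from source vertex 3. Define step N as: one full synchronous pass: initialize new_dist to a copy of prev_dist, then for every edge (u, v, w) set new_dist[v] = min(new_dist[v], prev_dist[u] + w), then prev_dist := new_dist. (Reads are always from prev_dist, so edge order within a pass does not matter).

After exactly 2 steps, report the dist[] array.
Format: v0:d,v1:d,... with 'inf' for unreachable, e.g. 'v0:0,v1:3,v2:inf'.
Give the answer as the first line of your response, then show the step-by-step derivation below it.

v0:inf,v1:29,v2:12,v3:0,v4:inf

step 1: dist = v0:inf,v1:inf,v2:12,v3:0,v4:inf
step 2: dist = v0:inf,v1:29,v2:12,v3:0,v4:inf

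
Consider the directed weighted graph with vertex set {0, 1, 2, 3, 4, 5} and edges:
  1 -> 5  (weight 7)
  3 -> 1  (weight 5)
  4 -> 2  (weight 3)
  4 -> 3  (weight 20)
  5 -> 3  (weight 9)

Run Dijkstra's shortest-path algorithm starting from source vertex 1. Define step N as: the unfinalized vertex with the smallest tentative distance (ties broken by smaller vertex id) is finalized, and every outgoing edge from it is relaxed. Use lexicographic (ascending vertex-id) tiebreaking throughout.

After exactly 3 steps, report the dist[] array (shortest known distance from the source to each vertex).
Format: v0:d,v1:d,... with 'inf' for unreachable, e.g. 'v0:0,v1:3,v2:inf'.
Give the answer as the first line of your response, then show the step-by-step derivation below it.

v0:inf,v1:0,v2:inf,v3:16,v4:inf,v5:7

step 1: dist = v0:inf,v1:0,v2:inf,v3:inf,v4:inf,v5:7
step 2: dist = v0:inf,v1:0,v2:inf,v3:16,v4:inf,v5:7
step 3: dist = v0:inf,v1:0,v2:inf,v3:16,v4:inf,v5:7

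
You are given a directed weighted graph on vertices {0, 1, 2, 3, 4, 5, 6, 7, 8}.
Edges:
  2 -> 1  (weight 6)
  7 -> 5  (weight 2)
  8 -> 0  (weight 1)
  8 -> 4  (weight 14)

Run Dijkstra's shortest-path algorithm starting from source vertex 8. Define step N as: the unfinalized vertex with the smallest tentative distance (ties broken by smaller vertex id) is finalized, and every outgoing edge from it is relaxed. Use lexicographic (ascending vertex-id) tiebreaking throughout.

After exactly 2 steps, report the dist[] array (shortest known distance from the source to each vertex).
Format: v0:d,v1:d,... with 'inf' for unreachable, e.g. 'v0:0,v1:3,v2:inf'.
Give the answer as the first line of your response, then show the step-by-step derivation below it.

v0:1,v1:inf,v2:inf,v3:inf,v4:14,v5:inf,v6:inf,v7:inf,v8:0

step 1: dist = v0:1,v1:inf,v2:inf,v3:inf,v4:14,v5:inf,v6:inf,v7:inf,v8:0
step 2: dist = v0:1,v1:inf,v2:inf,v3:inf,v4:14,v5:inf,v6:inf,v7:inf,v8:0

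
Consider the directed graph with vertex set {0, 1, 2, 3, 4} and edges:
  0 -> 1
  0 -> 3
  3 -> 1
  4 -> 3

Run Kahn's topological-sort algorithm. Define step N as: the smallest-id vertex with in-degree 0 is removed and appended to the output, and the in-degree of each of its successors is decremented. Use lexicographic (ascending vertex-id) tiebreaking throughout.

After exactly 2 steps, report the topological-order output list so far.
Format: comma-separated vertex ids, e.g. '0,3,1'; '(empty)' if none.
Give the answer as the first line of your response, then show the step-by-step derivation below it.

0,2

step 1: output 0; order=[0]; indeg=(0,1,0,1,0)
step 2: output 2; order=[0,2]; indeg=(0,1,0,1,0)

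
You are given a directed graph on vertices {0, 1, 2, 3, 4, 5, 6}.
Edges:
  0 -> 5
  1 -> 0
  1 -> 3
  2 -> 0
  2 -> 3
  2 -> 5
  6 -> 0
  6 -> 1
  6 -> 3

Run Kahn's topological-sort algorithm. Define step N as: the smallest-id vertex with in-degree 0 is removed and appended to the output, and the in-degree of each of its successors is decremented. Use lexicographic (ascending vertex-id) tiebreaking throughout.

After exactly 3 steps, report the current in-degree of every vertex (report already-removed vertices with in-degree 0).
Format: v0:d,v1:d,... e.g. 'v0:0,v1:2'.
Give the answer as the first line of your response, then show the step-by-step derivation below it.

v0:1,v1:0,v2:0,v3:1,v4:0,v5:1,v6:0

step 1: output 2; order=[2]; indeg=(2,1,0,2,0,1,0)
step 2: output 4; order=[2,4]; indeg=(2,1,0,2,0,1,0)
step 3: output 6; order=[2,4,6]; indeg=(1,0,0,1,0,1,0)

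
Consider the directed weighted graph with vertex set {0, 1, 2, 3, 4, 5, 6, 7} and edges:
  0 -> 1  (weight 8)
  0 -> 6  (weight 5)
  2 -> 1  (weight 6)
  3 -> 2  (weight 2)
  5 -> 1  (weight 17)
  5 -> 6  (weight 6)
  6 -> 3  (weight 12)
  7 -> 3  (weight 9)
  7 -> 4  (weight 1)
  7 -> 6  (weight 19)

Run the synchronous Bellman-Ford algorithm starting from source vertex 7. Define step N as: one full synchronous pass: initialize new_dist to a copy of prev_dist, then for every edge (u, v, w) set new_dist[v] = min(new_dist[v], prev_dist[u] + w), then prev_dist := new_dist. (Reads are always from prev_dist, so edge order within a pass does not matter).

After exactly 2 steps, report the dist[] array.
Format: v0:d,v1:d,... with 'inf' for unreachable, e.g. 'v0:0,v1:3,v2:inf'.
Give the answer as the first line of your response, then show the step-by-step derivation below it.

v0:inf,v1:inf,v2:11,v3:9,v4:1,v5:inf,v6:19,v7:0

step 1: dist = v0:inf,v1:inf,v2:inf,v3:9,v4:1,v5:inf,v6:19,v7:0
step 2: dist = v0:inf,v1:inf,v2:11,v3:9,v4:1,v5:inf,v6:19,v7:0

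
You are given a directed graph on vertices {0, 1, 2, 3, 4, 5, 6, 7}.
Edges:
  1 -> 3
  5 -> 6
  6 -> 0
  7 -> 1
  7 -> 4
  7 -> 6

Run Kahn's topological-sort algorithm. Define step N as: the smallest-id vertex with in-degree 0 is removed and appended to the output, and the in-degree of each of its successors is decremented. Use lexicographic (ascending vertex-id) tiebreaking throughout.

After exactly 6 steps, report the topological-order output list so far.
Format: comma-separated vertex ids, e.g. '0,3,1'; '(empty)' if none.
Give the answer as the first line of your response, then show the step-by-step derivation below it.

2,5,7,1,3,4

step 1: output 2; order=[2]; indeg=(1,1,0,1,1,0,2,0)
step 2: output 5; order=[2,5]; indeg=(1,1,0,1,1,0,1,0)
step 3: output 7; order=[2,5,7]; indeg=(1,0,0,1,0,0,0,0)
step 4: output 1; order=[2,5,7,1]; indeg=(1,0,0,0,0,0,0,0)
step 5: output 3; order=[2,5,7,1,3]; indeg=(1,0,0,0,0,0,0,0)
step 6: output 4; order=[2,5,7,1,3,4]; indeg=(1,0,0,0,0,0,0,0)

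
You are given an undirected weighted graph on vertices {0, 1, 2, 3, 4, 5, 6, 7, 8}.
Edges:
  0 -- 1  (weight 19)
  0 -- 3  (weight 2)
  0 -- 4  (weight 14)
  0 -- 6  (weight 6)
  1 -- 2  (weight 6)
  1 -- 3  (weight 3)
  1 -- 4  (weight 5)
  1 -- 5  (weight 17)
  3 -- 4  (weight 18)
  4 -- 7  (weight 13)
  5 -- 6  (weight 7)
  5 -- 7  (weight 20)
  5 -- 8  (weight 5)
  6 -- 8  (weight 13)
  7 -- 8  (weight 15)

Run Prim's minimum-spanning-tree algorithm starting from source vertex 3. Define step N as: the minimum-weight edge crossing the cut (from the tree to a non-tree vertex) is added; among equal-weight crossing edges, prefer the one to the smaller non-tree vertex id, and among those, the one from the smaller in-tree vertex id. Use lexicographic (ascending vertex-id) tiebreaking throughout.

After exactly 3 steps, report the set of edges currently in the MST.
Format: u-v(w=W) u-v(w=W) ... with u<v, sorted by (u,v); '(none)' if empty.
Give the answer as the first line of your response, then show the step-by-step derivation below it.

0-3(w=2) 1-3(w=3) 1-4(w=5)

step 1: add edge 0-3 (w=2); MST = {0-3(w=2)}
step 2: add edge 1-3 (w=3); MST = {0-3(w=2) 1-3(w=3)}
step 3: add edge 1-4 (w=5); MST = {0-3(w=2) 1-3(w=3) 1-4(w=5)}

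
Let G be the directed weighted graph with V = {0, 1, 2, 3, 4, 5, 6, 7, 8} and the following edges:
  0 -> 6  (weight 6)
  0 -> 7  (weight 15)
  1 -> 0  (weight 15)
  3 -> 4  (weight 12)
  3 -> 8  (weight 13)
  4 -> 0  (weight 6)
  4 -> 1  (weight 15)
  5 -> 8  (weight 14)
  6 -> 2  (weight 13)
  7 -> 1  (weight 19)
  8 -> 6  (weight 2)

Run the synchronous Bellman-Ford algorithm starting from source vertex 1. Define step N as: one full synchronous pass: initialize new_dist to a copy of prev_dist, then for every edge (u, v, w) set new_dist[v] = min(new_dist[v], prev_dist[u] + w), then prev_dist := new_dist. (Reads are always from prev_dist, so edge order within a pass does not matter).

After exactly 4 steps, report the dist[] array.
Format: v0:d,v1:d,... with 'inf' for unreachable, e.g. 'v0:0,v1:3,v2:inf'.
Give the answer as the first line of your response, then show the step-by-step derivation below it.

v0:15,v1:0,v2:34,v3:inf,v4:inf,v5:inf,v6:21,v7:30,v8:inf

step 1: dist = v0:15,v1:0,v2:inf,v3:inf,v4:inf,v5:inf,v6:inf,v7:inf,v8:inf
step 2: dist = v0:15,v1:0,v2:inf,v3:inf,v4:inf,v5:inf,v6:21,v7:30,v8:inf
step 3: dist = v0:15,v1:0,v2:34,v3:inf,v4:inf,v5:inf,v6:21,v7:30,v8:inf
step 4: dist = v0:15,v1:0,v2:34,v3:inf,v4:inf,v5:inf,v6:21,v7:30,v8:inf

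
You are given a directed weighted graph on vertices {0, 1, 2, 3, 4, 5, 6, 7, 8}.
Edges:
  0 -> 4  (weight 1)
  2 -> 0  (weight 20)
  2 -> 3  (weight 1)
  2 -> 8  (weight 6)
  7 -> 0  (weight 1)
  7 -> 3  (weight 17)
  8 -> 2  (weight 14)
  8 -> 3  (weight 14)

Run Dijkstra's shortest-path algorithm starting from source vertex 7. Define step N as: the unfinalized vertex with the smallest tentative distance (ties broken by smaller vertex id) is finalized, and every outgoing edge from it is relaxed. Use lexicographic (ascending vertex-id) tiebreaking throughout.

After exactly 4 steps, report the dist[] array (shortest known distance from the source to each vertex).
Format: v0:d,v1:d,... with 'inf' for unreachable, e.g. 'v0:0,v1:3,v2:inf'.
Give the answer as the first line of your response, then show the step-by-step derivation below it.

v0:1,v1:inf,v2:inf,v3:17,v4:2,v5:inf,v6:inf,v7:0,v8:inf

step 1: dist = v0:1,v1:inf,v2:inf,v3:17,v4:inf,v5:inf,v6:inf,v7:0,v8:inf
step 2: dist = v0:1,v1:inf,v2:inf,v3:17,v4:2,v5:inf,v6:inf,v7:0,v8:inf
step 3: dist = v0:1,v1:inf,v2:inf,v3:17,v4:2,v5:inf,v6:inf,v7:0,v8:inf
step 4: dist = v0:1,v1:inf,v2:inf,v3:17,v4:2,v5:inf,v6:inf,v7:0,v8:inf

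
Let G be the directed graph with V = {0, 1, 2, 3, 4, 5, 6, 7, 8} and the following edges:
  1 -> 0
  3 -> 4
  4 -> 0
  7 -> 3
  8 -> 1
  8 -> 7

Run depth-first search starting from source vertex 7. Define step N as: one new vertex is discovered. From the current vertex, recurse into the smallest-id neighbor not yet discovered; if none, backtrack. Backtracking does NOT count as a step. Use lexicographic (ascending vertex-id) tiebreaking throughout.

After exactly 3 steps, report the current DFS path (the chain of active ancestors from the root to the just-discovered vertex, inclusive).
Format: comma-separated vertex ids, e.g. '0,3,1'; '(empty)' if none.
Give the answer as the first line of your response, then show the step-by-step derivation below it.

7,3,4

step 1: discover 7; path=7; order=7
step 2: discover 3; path=7>3; order=7,3
step 3: discover 4; path=7>3>4; order=7,3,4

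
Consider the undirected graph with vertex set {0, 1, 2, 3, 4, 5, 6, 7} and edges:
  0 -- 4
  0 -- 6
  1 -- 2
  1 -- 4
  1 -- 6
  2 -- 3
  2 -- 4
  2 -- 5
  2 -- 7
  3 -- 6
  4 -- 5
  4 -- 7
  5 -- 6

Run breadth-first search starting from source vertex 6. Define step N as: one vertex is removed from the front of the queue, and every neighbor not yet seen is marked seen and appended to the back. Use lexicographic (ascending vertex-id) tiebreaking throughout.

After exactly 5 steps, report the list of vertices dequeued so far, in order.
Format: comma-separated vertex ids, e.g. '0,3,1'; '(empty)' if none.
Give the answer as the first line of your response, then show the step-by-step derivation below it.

6,0,1,3,5

step 1: dequeue 6; queue=[0,1,3,5]; order=6
step 2: dequeue 0; queue=[1,3,5,4]; order=6,0
step 3: dequeue 1; queue=[3,5,4,2]; order=6,0,1
step 4: dequeue 3; queue=[5,4,2]; order=6,0,1,3
step 5: dequeue 5; queue=[4,2]; order=6,0,1,3,5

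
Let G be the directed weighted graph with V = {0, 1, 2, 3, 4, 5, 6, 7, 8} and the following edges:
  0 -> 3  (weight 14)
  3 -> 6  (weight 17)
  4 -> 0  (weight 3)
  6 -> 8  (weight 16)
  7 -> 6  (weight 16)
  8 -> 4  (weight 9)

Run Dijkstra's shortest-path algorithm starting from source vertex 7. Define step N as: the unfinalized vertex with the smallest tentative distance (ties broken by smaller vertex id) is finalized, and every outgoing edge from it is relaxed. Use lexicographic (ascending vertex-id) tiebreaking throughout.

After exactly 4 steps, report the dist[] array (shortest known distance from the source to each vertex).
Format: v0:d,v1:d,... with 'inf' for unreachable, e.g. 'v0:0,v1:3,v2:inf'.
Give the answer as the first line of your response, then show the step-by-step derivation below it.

v0:44,v1:inf,v2:inf,v3:inf,v4:41,v5:inf,v6:16,v7:0,v8:32

step 1: dist = v0:inf,v1:inf,v2:inf,v3:inf,v4:inf,v5:inf,v6:16,v7:0,v8:inf
step 2: dist = v0:inf,v1:inf,v2:inf,v3:inf,v4:inf,v5:inf,v6:16,v7:0,v8:32
step 3: dist = v0:inf,v1:inf,v2:inf,v3:inf,v4:41,v5:inf,v6:16,v7:0,v8:32
step 4: dist = v0:44,v1:inf,v2:inf,v3:inf,v4:41,v5:inf,v6:16,v7:0,v8:32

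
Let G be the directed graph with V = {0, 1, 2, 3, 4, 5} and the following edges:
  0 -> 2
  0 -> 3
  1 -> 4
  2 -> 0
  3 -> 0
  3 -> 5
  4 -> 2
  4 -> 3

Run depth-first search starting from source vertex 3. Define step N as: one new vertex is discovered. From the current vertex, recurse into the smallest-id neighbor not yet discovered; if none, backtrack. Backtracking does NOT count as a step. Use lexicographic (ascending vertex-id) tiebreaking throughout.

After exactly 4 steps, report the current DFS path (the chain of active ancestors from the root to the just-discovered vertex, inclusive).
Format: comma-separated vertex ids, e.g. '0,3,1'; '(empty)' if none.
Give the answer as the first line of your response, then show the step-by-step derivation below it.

3,5

step 1: discover 3; path=3; order=3
step 2: discover 0; path=3>0; order=3,0
step 3: discover 2; path=3>0>2; order=3,0,2
step 4: discover 5; path=3>5; order=3,0,2,5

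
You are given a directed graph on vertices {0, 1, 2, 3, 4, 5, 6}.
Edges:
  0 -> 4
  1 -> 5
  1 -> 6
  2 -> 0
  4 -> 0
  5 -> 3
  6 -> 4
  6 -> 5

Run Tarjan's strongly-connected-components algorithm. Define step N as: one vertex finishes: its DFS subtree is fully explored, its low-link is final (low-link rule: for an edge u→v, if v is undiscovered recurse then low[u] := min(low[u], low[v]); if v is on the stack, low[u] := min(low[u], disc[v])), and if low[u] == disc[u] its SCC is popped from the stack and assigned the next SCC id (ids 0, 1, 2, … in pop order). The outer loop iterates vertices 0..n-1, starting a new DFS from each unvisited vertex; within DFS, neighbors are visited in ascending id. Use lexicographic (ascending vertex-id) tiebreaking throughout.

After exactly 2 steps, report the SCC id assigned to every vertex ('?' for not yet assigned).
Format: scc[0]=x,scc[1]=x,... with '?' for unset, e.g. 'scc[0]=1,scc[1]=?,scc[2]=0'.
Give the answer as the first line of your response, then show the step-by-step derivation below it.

scc[0]=0,scc[1]=?,scc[2]=?,scc[3]=?,scc[4]=0,scc[5]=?,scc[6]=?

step 1: low=(low[0]=0,low[1]=?,low[2]=?,low[3]=?,low[4]=0,low[5]=?,low[6]=?); scc=(scc[0]=?,scc[1]=?,scc[2]=?,scc[3]=?,scc[4]=?,scc[5]=?,scc[6]=?)
step 2: low=(low[0]=0,low[1]=?,low[2]=?,low[3]=?,low[4]=0,low[5]=?,low[6]=?); scc=(scc[0]=0,scc[1]=?,scc[2]=?,scc[3]=?,scc[4]=0,scc[5]=?,scc[6]=?)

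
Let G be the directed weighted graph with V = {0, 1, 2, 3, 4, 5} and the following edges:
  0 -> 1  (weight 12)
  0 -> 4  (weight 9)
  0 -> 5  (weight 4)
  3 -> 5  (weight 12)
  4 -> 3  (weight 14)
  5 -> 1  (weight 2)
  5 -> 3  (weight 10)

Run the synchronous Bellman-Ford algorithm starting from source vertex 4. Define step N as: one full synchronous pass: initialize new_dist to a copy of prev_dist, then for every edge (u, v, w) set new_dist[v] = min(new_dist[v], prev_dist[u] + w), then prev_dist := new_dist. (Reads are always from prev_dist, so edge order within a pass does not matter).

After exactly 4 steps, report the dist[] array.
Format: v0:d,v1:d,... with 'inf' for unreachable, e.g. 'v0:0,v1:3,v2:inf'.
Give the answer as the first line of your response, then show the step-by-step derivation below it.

v0:inf,v1:28,v2:inf,v3:14,v4:0,v5:26

step 1: dist = v0:inf,v1:inf,v2:inf,v3:14,v4:0,v5:inf
step 2: dist = v0:inf,v1:inf,v2:inf,v3:14,v4:0,v5:26
step 3: dist = v0:inf,v1:28,v2:inf,v3:14,v4:0,v5:26
step 4: dist = v0:inf,v1:28,v2:inf,v3:14,v4:0,v5:26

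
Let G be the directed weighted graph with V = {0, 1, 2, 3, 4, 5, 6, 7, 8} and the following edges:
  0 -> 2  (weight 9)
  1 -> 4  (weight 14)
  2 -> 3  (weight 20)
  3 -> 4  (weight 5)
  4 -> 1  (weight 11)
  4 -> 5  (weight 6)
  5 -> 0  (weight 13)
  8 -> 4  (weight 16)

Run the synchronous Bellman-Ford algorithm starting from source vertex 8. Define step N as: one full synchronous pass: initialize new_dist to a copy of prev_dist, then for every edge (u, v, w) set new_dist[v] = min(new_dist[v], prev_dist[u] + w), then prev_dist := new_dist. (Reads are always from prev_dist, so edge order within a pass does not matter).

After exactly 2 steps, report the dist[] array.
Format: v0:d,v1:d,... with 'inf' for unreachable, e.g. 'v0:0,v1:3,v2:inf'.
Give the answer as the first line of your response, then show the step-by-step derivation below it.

v0:inf,v1:27,v2:inf,v3:inf,v4:16,v5:22,v6:inf,v7:inf,v8:0

step 1: dist = v0:inf,v1:inf,v2:inf,v3:inf,v4:16,v5:inf,v6:inf,v7:inf,v8:0
step 2: dist = v0:inf,v1:27,v2:inf,v3:inf,v4:16,v5:22,v6:inf,v7:inf,v8:0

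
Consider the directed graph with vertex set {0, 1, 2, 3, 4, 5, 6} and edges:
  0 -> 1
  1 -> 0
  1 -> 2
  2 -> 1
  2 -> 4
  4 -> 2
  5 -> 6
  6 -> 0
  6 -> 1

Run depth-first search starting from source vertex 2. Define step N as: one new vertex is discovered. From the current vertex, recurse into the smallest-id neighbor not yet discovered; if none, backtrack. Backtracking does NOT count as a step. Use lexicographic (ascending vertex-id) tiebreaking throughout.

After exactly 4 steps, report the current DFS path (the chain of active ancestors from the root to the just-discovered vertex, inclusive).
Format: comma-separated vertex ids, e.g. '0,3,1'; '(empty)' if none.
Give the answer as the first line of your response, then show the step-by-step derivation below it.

2,4

step 1: discover 2; path=2; order=2
step 2: discover 1; path=2>1; order=2,1
step 3: discover 0; path=2>1>0; order=2,1,0
step 4: discover 4; path=2>4; order=2,1,0,4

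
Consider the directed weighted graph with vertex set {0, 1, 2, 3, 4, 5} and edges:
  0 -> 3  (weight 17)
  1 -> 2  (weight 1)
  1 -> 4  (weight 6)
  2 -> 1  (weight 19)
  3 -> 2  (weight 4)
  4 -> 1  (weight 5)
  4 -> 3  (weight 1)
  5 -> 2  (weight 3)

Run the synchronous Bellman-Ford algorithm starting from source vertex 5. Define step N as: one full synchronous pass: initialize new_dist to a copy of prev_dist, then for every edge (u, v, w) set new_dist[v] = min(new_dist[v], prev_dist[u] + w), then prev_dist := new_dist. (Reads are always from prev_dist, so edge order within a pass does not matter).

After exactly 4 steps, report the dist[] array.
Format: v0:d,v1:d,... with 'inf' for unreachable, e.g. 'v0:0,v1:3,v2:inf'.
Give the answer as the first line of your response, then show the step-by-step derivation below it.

v0:inf,v1:22,v2:3,v3:29,v4:28,v5:0

step 1: dist = v0:inf,v1:inf,v2:3,v3:inf,v4:inf,v5:0
step 2: dist = v0:inf,v1:22,v2:3,v3:inf,v4:inf,v5:0
step 3: dist = v0:inf,v1:22,v2:3,v3:inf,v4:28,v5:0
step 4: dist = v0:inf,v1:22,v2:3,v3:29,v4:28,v5:0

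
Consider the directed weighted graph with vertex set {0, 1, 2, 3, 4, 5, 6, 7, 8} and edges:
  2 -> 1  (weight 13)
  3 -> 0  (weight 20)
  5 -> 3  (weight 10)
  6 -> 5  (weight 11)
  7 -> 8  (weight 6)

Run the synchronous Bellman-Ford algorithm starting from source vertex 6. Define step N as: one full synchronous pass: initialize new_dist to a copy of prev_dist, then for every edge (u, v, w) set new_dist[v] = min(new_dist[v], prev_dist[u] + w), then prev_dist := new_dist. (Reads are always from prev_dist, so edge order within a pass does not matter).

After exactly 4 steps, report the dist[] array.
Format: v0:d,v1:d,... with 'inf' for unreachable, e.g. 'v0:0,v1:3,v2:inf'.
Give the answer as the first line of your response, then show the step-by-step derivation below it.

v0:41,v1:inf,v2:inf,v3:21,v4:inf,v5:11,v6:0,v7:inf,v8:inf

step 1: dist = v0:inf,v1:inf,v2:inf,v3:inf,v4:inf,v5:11,v6:0,v7:inf,v8:inf
step 2: dist = v0:inf,v1:inf,v2:inf,v3:21,v4:inf,v5:11,v6:0,v7:inf,v8:inf
step 3: dist = v0:41,v1:inf,v2:inf,v3:21,v4:inf,v5:11,v6:0,v7:inf,v8:inf
step 4: dist = v0:41,v1:inf,v2:inf,v3:21,v4:inf,v5:11,v6:0,v7:inf,v8:inf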